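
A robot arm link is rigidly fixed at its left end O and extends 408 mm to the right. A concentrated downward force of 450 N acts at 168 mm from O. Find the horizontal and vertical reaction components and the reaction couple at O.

ΣF_x = 0: O_x = 0.
ΣF_y = 0: O_y − 450 = 0 → O_y = 450.0 N.
ΣM about O: M_O − 450·168 = 0 → M_O = 75600 N·mm.

O_x = 0, O_y = 450.0 N, M_O = 75600 N·mm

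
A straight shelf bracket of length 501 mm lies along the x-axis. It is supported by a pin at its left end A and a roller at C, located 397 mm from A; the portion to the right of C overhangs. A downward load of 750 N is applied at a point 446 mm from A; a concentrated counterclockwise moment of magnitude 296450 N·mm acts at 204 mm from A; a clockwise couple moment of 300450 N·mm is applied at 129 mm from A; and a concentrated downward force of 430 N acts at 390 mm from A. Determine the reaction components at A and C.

A_x = 0, A_y = -95.06 N, C_y = 1275 N

Taking moments about A: C_y·397 − 750·446 + 296450 − 300450 − 430·390 = 0 → C_y = 506200/397 = 1275.06 ≈ 1275 N.
ΣF_y = 0: A_y + 1275.06 − 750 − 430 = 0 → A_y = -95.06 N.
ΣF_x = 0: no horizontal applied forces, so A_x = 0.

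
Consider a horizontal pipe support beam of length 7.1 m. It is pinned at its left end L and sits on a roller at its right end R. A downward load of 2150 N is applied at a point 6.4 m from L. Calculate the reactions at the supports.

Taking moments about L: R_y·7.1 − 2150·6.4 = 0 → R_y = 13760/7.1 = 1938.03 ≈ 1938 N.
ΣF_y = 0: L_y + 1938.03 − 2150 = 0 → L_y = 212.0 N.
ΣF_x = 0: no horizontal applied forces, so L_x = 0.

L_x = 0, L_y = 212.0 N, R_y = 1938 N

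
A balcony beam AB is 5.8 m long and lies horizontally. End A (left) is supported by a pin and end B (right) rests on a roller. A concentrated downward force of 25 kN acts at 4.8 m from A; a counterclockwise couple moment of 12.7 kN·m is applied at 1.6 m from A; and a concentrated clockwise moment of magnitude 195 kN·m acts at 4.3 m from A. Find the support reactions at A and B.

Taking moments about A: B_y·5.8 − 25·4.8 + 12.7 − 195 = 0 → B_y = 302.3/5.8 = 52.1207 ≈ 52.12 kN.
ΣF_y = 0: A_y + 52.1207 − 25 = 0 → A_y = -27.12 kN.
ΣF_x = 0: no horizontal applied forces, so A_x = 0.

A_x = 0, A_y = -27.12 kN, B_y = 52.12 kN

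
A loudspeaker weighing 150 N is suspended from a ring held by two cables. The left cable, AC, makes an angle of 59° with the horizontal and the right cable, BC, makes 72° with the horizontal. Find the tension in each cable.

T_AC = 61.42 N, T_BC = 102.4 N

ΣF_x = 0: −T_AC·cos59° + T_BC·cos72° = 0 → T_BC = 1.6667·T_AC.
ΣF_y = 0: T_AC·sin59° + T_BC·sin72° = 150.
Substitute: T_AC·(0.857167 + 1.6667·0.951057) = 150 → T_AC = 61.4177 ≈ 61.42 N.
Then T_BC = 1.6667 × 61.4177 = 102.4 N.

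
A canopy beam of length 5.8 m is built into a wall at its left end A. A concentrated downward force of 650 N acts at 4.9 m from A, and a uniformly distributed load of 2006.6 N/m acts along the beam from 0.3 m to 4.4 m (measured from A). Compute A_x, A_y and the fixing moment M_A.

Resultant of the distributed load: 2006.6 × 4.1 = 8227.06 N at 2.35 m from A.
ΣF_x = 0: A_x = 0.
ΣF_y = 0: A_y − 650 − 2006.6·4.1 = 0 → A_y = 8877 N.
ΣM about A: M_A − 650·4.9 − (2006.6·4.1)·2.35 = 0 → M_A = 22520 N·m.

A_x = 0, A_y = 8877 N, M_A = 22520 N·m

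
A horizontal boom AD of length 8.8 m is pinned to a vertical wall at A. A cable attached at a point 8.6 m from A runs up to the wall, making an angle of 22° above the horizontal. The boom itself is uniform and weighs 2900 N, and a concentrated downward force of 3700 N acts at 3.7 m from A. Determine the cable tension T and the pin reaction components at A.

T = 8210 N, A_x = 7612 N, A_y = 3524 N

ΣM about A: T·sin22°·8.6 − 2900·4.4 − 3700·3.7 = 0 → T = 26450/(8.6·0.374607) = 8210.15 ≈ 8210 N.
ΣF_x = 0: A_x − T·cos22° = 0 → A_x = 8210.15 × 0.927184 = 7612 N.
ΣF_y = 0: A_y + T·sin22° − 2900 − 3700 = 0 → A_y = 6600 − 8210.15 × 0.374607 = 3524 N.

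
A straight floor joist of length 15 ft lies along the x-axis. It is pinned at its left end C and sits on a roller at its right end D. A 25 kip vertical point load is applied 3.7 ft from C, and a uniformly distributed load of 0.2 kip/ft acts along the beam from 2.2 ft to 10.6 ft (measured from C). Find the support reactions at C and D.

C_x = 0, C_y = 19.80 kip, D_y = 6.883 kip

Resultant of the distributed load: 0.2 × 8.4 = 1.68 kip at 6.4 ft from C.
Moments about C: D_y·15 − 25·3.7 − (0.2·8.4)·6.4 = 0 → D_y = 103.252/15 = 6.88347 ≈ 6.883 kip.
ΣF_y = 0: C_y + 6.88347 − 25 − 0.2·8.4 = 0 → C_y = 19.80 kip.
ΣF_x = 0: no horizontal applied forces, so C_x = 0.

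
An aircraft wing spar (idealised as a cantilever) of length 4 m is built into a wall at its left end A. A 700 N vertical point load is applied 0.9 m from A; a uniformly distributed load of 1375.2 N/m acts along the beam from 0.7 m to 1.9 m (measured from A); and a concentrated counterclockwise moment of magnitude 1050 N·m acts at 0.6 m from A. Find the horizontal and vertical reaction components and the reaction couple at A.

Resultant of the distributed load: 1375.2 × 1.2 = 1650.24 N at 1.3 m from A.
ΣF_x = 0: A_x = 0.
ΣF_y = 0: A_y − 700 − 1375.2·1.2 = 0 → A_y = 2350 N.
ΣM about A: M_A − 700·0.9 − (1375.2·1.2)·1.3 + 1050 = 0 → M_A = 1725 N·m.

A_x = 0, A_y = 2350 N, M_A = 1725 N·m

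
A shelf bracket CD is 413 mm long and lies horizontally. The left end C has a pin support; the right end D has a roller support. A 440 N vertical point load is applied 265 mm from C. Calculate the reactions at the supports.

C_x = 0, C_y = 157.7 N, D_y = 282.3 N

Moments about C: D_y·413 − 440·265 = 0 → D_y = 116600/413 = 282.324 ≈ 282.3 N.
ΣF_y = 0: C_y + 282.324 − 440 = 0 → C_y = 157.7 N.
ΣF_x = 0: no horizontal applied forces, so C_x = 0.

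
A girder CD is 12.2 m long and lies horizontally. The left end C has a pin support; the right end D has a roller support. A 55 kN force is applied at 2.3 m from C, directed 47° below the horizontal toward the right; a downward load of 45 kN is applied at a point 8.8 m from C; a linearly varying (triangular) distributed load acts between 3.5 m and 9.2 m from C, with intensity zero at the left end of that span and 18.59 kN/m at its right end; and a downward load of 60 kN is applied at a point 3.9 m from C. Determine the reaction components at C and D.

Resultant of the triangular load: ½ × 18.59 × 5.7 = 52.9815 kN, acting at 7.3 m from C (one-third of the span from the peak).
Moments about C: D_y·12.2 − 55·sin47°·2.3 − 45·8.8 − (½·18.59·5.7)·7.3 − 60·3.9 = 0 → D_y = 1109.28/12.2 = 90.9246 ≈ 90.92 kN.
ΣF_y = 0: C_y + 90.9246 − 55·sin47° − 45 − ½·18.59·5.7 − 60 = 0 → C_y = 107.3 kN.
ΣF_x = 0: C_x + 55·cos47° = 0 → C_x = -37.51 kN.

C_x = -37.51 kN, C_y = 107.3 kN, D_y = 90.92 kN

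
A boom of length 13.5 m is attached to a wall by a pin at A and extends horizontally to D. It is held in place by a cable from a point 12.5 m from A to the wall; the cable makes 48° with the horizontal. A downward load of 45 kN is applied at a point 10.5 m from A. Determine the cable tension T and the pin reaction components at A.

T = 50.86 kN, A_x = 34.04 kN, A_y = 7.200 kN

ΣM about A: T·sin48°·12.5 − 45·10.5 = 0 → T = 472.5/(12.5·0.743145) = 50.8649 ≈ 50.86 kN.
ΣF_x = 0: A_x − T·cos48° = 0 → A_x = 50.8649 × 0.669131 = 34.04 kN.
ΣF_y = 0: A_y + T·sin48° − 45 = 0 → A_y = 45 − 50.8649 × 0.743145 = 7.200 kN.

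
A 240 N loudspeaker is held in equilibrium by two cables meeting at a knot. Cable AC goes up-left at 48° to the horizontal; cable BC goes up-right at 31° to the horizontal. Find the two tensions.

ΣF_x = 0: −T_AC·cos48° + T_BC·cos31° = 0 → T_BC = 0.78063·T_AC.
ΣF_y = 0: T_AC·sin48° + T_BC·sin31° = 240.
Substitute: T_AC·(0.743145 + 0.78063·0.515038) = 240 → T_AC = 209.571 ≈ 209.6 N.
Then T_BC = 0.78063 × 209.571 = 163.6 N.

T_AC = 209.6 N, T_BC = 163.6 N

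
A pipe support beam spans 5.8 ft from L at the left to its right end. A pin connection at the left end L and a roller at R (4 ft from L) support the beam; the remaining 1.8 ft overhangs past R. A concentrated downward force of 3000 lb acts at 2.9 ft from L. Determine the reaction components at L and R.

L_x = 0, L_y = 825.0 lb, R_y = 2175 lb

ΣM about L: R_y·4 − 3000·2.9 = 0 → R_y = 8700/4 = 2175 lb.
ΣF_y = 0: L_y + 2175 − 3000 = 0 → L_y = 825.0 lb.
ΣF_x = 0: no horizontal applied forces, so L_x = 0.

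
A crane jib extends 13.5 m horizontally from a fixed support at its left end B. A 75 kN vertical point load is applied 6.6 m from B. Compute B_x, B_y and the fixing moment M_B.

B_x = 0, B_y = 75.00 kN, M_B = 495.0 kN·m

ΣF_x = 0: B_x = 0.
ΣF_y = 0: B_y − 75 = 0 → B_y = 75.00 kN.
ΣM about B: M_B − 75·6.6 = 0 → M_B = 495.0 kN·m.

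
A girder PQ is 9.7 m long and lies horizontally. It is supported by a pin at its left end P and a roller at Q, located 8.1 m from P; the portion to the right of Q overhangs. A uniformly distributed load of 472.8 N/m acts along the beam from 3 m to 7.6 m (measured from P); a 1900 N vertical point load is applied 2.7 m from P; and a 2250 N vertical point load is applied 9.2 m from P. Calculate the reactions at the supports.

P_x = 0, P_y = 1713 N, Q_y = 4612 N

Resultant of the distributed load: 472.8 × 4.6 = 2174.88 N at 5.3 m from P.
Moments about P: Q_y·8.1 − (472.8·4.6)·5.3 − 1900·2.7 − 2250·9.2 = 0 → Q_y = 37356.864/8.1 = 4611.96 ≈ 4612 N.
ΣF_y = 0: P_y + 4611.96 − 472.8·4.6 − 1900 − 2250 = 0 → P_y = 1713 N.
ΣF_x = 0: no horizontal applied forces, so P_x = 0.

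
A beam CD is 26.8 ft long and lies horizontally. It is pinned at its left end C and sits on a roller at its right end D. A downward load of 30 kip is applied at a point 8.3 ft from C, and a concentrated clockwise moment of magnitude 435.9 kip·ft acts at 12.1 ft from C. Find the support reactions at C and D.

C_x = 0, C_y = 4.444 kip, D_y = 25.56 kip

Taking moments about C: D_y·26.8 − 30·8.3 − 435.9 = 0 → D_y = 684.9/26.8 = 25.556 ≈ 25.56 kip.
ΣF_y = 0: C_y + 25.556 − 30 = 0 → C_y = 4.444 kip.
ΣF_x = 0: no horizontal applied forces, so C_x = 0.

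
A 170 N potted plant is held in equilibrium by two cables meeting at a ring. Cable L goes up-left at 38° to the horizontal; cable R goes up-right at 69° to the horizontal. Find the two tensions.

ΣF_x = 0: −T_L·cos38° + T_R·cos69° = 0 → T_R = 2.19889·T_L.
ΣF_y = 0: T_L·sin38° + T_R·sin69° = 170.
Substitute: T_L·(0.615661 + 2.19889·0.93358) = 170 → T_L = 63.7062 ≈ 63.71 N.
Then T_R = 2.19889 × 63.7062 = 140.1 N.

T_L = 63.71 N, T_R = 140.1 N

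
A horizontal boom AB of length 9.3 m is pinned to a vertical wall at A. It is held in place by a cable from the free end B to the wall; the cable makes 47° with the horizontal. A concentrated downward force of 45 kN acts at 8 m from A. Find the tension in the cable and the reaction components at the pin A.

ΣM about A: T·sin47°·9.3 − 45·8 = 0 → T = 360/(9.3·0.731354) = 52.9288 ≈ 52.93 kN.
ΣF_x = 0: A_x − T·cos47° = 0 → A_x = 52.9288 × 0.681998 = 36.10 kN.
ΣF_y = 0: A_y + T·sin47° − 45 = 0 → A_y = 45 − 52.9288 × 0.731354 = 6.290 kN.

T = 52.93 kN, A_x = 36.10 kN, A_y = 6.290 kN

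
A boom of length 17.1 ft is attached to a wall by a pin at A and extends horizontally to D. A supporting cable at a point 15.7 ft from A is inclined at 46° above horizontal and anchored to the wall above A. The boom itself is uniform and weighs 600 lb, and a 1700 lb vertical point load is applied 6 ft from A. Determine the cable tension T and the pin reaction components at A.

ΣM about A: T·sin46°·15.7 − 600·8.55 − 1700·6 = 0 → T = 15330/(15.7·0.71934) = 1357.4 ≈ 1357 lb.
ΣF_x = 0: A_x − T·cos46° = 0 → A_x = 1357.4 × 0.694658 = 942.9 lb.
ΣF_y = 0: A_y + T·sin46° − 600 − 1700 = 0 → A_y = 2300 − 1357.4 × 0.71934 = 1324 lb.

T = 1357 lb, A_x = 942.9 lb, A_y = 1324 lb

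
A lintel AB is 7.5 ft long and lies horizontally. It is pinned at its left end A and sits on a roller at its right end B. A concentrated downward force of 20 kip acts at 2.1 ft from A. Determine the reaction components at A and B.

ΣM about A: B_y·7.5 − 20·2.1 = 0 → B_y = 42/7.5 = 5.600 kip.
ΣF_y = 0: A_y + 5.6 − 20 = 0 → A_y = 14.40 kip.
ΣF_x = 0: no horizontal applied forces, so A_x = 0.

A_x = 0, A_y = 14.40 kip, B_y = 5.600 kip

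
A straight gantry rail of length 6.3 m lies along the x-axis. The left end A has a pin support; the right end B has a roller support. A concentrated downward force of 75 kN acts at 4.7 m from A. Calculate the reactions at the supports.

A_x = 0, A_y = 19.05 kN, B_y = 55.95 kN

Moments about A: B_y·6.3 − 75·4.7 = 0 → B_y = 352.5/6.3 = 55.9524 ≈ 55.95 kN.
ΣF_y = 0: A_y + 55.9524 − 75 = 0 → A_y = 19.05 kN.
ΣF_x = 0: no horizontal applied forces, so A_x = 0.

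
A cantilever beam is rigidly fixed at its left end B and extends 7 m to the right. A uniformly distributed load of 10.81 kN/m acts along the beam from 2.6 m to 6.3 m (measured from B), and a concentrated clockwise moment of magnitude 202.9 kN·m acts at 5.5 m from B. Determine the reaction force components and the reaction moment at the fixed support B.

B_x = 0, B_y = 40.00 kN, M_B = 380.9 kN·m

Resultant of the distributed load: 10.81 × 3.7 = 39.997 kN at 4.45 m from B.
ΣF_x = 0: B_x = 0.
ΣF_y = 0: B_y − 10.81·3.7 = 0 → B_y = 40.00 kN.
ΣM about B: M_B − (10.81·3.7)·4.45 − 202.9 = 0 → M_B = 380.9 kN·m.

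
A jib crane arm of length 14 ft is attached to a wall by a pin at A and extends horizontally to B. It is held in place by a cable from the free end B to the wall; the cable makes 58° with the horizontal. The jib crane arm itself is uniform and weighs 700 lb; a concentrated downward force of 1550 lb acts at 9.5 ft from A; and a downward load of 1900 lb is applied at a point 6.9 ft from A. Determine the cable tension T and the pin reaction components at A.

ΣM about A: T·sin58°·14 − 700·7 − 1550·9.5 − 1900·6.9 = 0 → T = 32735/(14·0.848048) = 2757.17 ≈ 2757 lb.
ΣF_x = 0: A_x − T·cos58° = 0 → A_x = 2757.17 × 0.529919 = 1461 lb.
ΣF_y = 0: A_y + T·sin58° − 700 − 1550 − 1900 = 0 → A_y = 4150 − 2757.17 × 0.848048 = 1812 lb.

T = 2757 lb, A_x = 1461 lb, A_y = 1812 lb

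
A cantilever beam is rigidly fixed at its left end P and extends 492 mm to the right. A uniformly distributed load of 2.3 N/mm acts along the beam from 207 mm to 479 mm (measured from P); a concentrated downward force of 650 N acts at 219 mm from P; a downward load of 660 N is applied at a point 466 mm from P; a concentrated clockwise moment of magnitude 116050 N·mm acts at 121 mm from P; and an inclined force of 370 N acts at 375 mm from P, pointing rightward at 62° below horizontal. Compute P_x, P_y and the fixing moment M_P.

P_x = -173.7 N, P_y = 2262 N, M_P = 903000 N·mm

Resultant of the distributed load: 2.3 × 272 = 625.6 N at 343 mm from P.
ΣF_x = 0: P_x + 370·cos62° = 0 → P_x = -173.7 N.
ΣF_y = 0: P_y − 2.3·272 − 650 − 660 − 370·sin62° = 0 → P_y = 2262 N.
ΣM about P: M_P − (2.3·272)·343 − 650·219 − 660·466 − 116050 − 370·sin62°·375 = 0 → M_P = 903000 N·mm.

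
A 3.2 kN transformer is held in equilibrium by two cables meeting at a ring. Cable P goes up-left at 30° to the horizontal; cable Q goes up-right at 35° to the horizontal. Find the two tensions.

T_P = 2.892 kN, T_Q = 3.058 kN

ΣF_x = 0: −T_P·cos30° + T_Q·cos35° = 0 → T_Q = 1.05722·T_P.
ΣF_y = 0: T_P·sin30° + T_Q·sin35° = 3.2.
Substitute: T_P·(0.5 + 1.05722·0.573576) = 3.2 → T_P = 2.89227 ≈ 2.892 kN.
Then T_Q = 1.05722 × 2.89227 = 3.058 kN.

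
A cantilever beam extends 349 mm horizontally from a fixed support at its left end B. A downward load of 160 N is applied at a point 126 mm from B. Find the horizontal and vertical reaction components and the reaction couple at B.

B_x = 0, B_y = 160.0 N, M_B = 20160 N·mm

ΣF_x = 0: B_x = 0.
ΣF_y = 0: B_y − 160 = 0 → B_y = 160.0 N.
ΣM about B: M_B − 160·126 = 0 → M_B = 20160 N·mm.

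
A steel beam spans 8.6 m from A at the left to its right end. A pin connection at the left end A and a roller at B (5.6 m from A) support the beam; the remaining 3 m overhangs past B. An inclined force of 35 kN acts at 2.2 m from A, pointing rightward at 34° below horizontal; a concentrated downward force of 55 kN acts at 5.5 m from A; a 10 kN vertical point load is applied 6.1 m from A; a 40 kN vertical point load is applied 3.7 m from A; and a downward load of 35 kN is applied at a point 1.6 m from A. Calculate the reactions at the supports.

ΣM about A: B_y·5.6 − 35·sin34°·2.2 − 55·5.5 − 10·6.1 − 40·3.7 − 35·1.6 = 0 → B_y = 610.558/5.6 = 109.028 ≈ 109.0 kN.
ΣF_y = 0: A_y + 109.028 − 35·sin34° − 55 − 10 − 40 − 35 = 0 → A_y = 50.54 kN.
ΣF_x = 0: A_x + 35·cos34° = 0 → A_x = -29.02 kN.

A_x = -29.02 kN, A_y = 50.54 kN, B_y = 109.0 kN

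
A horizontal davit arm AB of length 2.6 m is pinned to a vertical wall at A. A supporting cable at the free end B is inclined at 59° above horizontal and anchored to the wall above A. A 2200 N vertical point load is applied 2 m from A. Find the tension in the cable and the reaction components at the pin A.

ΣM about A: T·sin59°·2.6 − 2200·2 = 0 → T = 4400/(2.6·0.857167) = 1974.3 ≈ 1974 N.
ΣF_x = 0: A_x − T·cos59° = 0 → A_x = 1974.3 × 0.515038 = 1017 N.
ΣF_y = 0: A_y + T·sin59° − 2200 = 0 → A_y = 2200 − 1974.3 × 0.857167 = 507.7 N.

T = 1974 N, A_x = 1017 N, A_y = 507.7 N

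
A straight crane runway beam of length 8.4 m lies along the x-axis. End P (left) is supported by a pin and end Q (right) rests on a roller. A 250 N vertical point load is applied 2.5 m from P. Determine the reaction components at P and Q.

ΣM about P: Q_y·8.4 − 250·2.5 = 0 → Q_y = 625/8.4 = 74.4048 ≈ 74.40 N.
ΣF_y = 0: P_y + 74.4048 − 250 = 0 → P_y = 175.6 N.
ΣF_x = 0: no horizontal applied forces, so P_x = 0.

P_x = 0, P_y = 175.6 N, Q_y = 74.40 N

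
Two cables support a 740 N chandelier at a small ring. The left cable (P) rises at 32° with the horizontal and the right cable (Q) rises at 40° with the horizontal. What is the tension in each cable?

T_P = 596.0 N, T_Q = 659.9 N

ΣF_x = 0: −T_P·cos32° + T_Q·cos40° = 0 → T_Q = 1.10705·T_P.
ΣF_y = 0: T_P·sin32° + T_Q·sin40° = 740.
Substitute: T_P·(0.529919 + 1.10705·0.642788) = 740 → T_P = 596.045 ≈ 596.0 N.
Then T_Q = 1.10705 × 596.045 = 659.9 N.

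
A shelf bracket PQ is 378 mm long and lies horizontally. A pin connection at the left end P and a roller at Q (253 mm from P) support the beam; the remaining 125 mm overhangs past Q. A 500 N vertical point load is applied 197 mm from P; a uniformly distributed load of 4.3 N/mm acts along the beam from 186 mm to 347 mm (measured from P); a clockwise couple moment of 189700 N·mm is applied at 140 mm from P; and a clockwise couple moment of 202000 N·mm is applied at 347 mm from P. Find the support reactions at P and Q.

Resultant of the distributed load: 4.3 × 161 = 692.3 N at 266.5 mm from P.
Taking moments about P: Q_y·253 − 500·197 − (4.3·161)·266.5 − 189700 − 202000 = 0 → Q_y = 674697.95/253 = 2666.79 ≈ 2667 N.
ΣF_y = 0: P_y + 2666.79 − 500 − 4.3·161 = 0 → P_y = -1474 N.
ΣF_x = 0: no horizontal applied forces, so P_x = 0.

P_x = 0, P_y = -1474 N, Q_y = 2667 N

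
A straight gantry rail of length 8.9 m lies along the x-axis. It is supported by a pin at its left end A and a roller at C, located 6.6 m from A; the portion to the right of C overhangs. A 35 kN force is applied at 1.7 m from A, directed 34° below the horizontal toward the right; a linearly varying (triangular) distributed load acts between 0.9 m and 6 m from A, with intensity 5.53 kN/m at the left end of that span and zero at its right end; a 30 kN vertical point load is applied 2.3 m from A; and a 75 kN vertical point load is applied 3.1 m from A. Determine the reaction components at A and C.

A_x = -29.02 kN, A_y = 82.40 kN, C_y = 56.28 kN

Resultant of the triangular load: ½ × 5.53 × 5.1 = 14.1015 kN, acting at 2.6 m from A (one-third of the span from the peak).
ΣM about A: C_y·6.6 − 35·sin34°·1.7 − (½·5.53·5.1)·2.6 − 30·2.3 − 75·3.1 = 0 → C_y = 371.436/6.6 = 56.2782 ≈ 56.28 kN.
ΣF_y = 0: A_y + 56.2782 − 35·sin34° − ½·5.53·5.1 − 30 − 75 = 0 → A_y = 82.40 kN.
ΣF_x = 0: A_x + 35·cos34° = 0 → A_x = -29.02 kN.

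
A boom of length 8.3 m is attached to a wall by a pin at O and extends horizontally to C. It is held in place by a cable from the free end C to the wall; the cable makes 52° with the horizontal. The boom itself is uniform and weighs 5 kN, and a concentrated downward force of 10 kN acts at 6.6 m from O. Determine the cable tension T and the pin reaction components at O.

ΣM about O: T·sin52°·8.3 − 5·4.15 − 10·6.6 = 0 → T = 86.75/(8.3·0.788011) = 13.2635 ≈ 13.26 kN.
ΣF_x = 0: O_x − T·cos52° = 0 → O_x = 13.2635 × 0.615661 = 8.166 kN.
ΣF_y = 0: O_y + T·sin52° − 5 − 10 = 0 → O_y = 15 − 13.2635 × 0.788011 = 4.548 kN.

T = 13.26 kN, O_x = 8.166 kN, O_y = 4.548 kN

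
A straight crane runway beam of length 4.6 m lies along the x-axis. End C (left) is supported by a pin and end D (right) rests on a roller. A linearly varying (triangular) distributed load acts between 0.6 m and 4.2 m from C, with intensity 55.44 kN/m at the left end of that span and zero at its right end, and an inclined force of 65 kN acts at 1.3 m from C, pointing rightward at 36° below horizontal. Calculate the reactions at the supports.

Resultant of the triangular load: ½ × 55.44 × 3.6 = 99.792 kN, acting at 1.8 m from C (one-third of the span from the peak).
ΣM about C: D_y·4.6 − (½·55.44·3.6)·1.8 − 65·sin36°·1.3 = 0 → D_y = 229.293/4.6 = 49.8463 ≈ 49.85 kN.
ΣF_y = 0: C_y + 49.8463 − ½·55.44·3.6 − 65·sin36° = 0 → C_y = 88.15 kN.
ΣF_x = 0: C_x + 65·cos36° = 0 → C_x = -52.59 kN.

C_x = -52.59 kN, C_y = 88.15 kN, D_y = 49.85 kN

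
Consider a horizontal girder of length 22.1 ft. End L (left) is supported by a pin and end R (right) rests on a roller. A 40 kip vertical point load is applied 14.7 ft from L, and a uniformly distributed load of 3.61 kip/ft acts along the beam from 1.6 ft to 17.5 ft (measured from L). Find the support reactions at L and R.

L_x = 0, L_y = 45.99 kip, R_y = 51.41 kip

Resultant of the distributed load: 3.61 × 15.9 = 57.399 kip at 9.55 ft from L.
ΣM about L: R_y·22.1 − 40·14.7 − (3.61·15.9)·9.55 = 0 → R_y = 1136.16045/22.1 = 51.41 kip.
ΣF_y = 0: L_y + 51.41 − 40 − 3.61·15.9 = 0 → L_y = 45.99 kip.
ΣF_x = 0: no horizontal applied forces, so L_x = 0.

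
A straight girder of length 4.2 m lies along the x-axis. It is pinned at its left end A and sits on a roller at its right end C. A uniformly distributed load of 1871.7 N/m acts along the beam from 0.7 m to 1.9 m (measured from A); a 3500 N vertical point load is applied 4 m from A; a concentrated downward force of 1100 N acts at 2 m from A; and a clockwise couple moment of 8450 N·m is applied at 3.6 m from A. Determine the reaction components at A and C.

A_x = 0, A_y = 281.8 N, C_y = 6564 N

Resultant of the distributed load: 1871.7 × 1.2 = 2246.04 N at 1.3 m from A.
Moments about A: C_y·4.2 − (1871.7·1.2)·1.3 − 3500·4 − 1100·2 − 8450 = 0 → C_y = 27569.852/4.2 = 6564.25 ≈ 6564 N.
ΣF_y = 0: A_y + 6564.25 − 1871.7·1.2 − 3500 − 1100 = 0 → A_y = 281.8 N.
ΣF_x = 0: no horizontal applied forces, so A_x = 0.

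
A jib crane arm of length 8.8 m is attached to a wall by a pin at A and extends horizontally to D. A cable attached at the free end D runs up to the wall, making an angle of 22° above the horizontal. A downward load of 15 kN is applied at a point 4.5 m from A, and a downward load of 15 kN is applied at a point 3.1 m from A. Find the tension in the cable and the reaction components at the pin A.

ΣM about A: T·sin22°·8.8 − 15·4.5 − 15·3.1 = 0 → T = 114/(8.8·0.374607) = 34.5817 ≈ 34.58 kN.
ΣF_x = 0: A_x − T·cos22° = 0 → A_x = 34.5817 × 0.927184 = 32.06 kN.
ΣF_y = 0: A_y + T·sin22° − 15 − 15 = 0 → A_y = 30 − 34.5817 × 0.374607 = 17.05 kN.

T = 34.58 kN, A_x = 32.06 kN, A_y = 17.05 kN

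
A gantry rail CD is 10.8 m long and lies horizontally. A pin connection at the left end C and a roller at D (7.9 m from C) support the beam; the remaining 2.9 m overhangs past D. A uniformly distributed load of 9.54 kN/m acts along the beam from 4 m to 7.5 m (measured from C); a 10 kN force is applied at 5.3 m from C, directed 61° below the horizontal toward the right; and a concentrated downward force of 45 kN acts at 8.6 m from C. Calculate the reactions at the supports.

Resultant of the distributed load: 9.54 × 3.5 = 33.39 kN at 5.75 m from C.
Taking moments about C: D_y·7.9 − (9.54·3.5)·5.75 − 10·sin61°·5.3 − 45·8.6 = 0 → D_y = 625.347/7.9 = 79.1578 ≈ 79.16 kN.
ΣF_y = 0: C_y + 79.1578 − 9.54·3.5 − 10·sin61° − 45 = 0 → C_y = 7.978 kN.
ΣF_x = 0: C_x + 10·cos61° = 0 → C_x = -4.848 kN.

C_x = -4.848 kN, C_y = 7.978 kN, D_y = 79.16 kN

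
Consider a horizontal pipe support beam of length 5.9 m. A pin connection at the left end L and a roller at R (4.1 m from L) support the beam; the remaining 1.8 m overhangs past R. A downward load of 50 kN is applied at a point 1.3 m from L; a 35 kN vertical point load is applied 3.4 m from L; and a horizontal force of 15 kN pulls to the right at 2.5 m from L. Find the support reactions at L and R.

L_x = -15.00 kN, L_y = 40.12 kN, R_y = 44.88 kN

ΣM about L: R_y·4.1 − 50·1.3 − 35·3.4 = 0 → R_y = 184/4.1 = 44.878 ≈ 44.88 kN.
ΣF_y = 0: L_y + 44.878 − 50 − 35 = 0 → L_y = 40.12 kN.
ΣF_x = 0: L_x + 15 = 0 → L_x = -15.00 kN.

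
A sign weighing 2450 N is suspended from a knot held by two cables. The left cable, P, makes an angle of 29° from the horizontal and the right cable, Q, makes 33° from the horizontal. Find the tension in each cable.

T_P = 2327 N, T_Q = 2427 N

ΣF_x = 0: −T_P·cos29° + T_Q·cos33° = 0 → T_Q = 1.04286·T_P.
ΣF_y = 0: T_P·sin29° + T_Q·sin33° = 2450.
Substitute: T_P·(0.48481 + 1.04286·0.544639) = 2450 → T_P = 2327.14 ≈ 2327 N.
Then T_Q = 1.04286 × 2327.14 = 2427 N.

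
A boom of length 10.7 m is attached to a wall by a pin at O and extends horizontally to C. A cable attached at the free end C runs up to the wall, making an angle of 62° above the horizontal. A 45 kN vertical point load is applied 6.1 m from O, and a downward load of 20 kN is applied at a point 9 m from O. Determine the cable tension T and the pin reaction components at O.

ΣM about O: T·sin62°·10.7 − 45·6.1 − 20·9 = 0 → T = 454.5/(10.7·0.882948) = 48.1077 ≈ 48.11 kN.
ΣF_x = 0: O_x − T·cos62° = 0 → O_x = 48.1077 × 0.469472 = 22.59 kN.
ΣF_y = 0: O_y + T·sin62° − 45 − 20 = 0 → O_y = 65 − 48.1077 × 0.882948 = 22.52 kN.

T = 48.11 kN, O_x = 22.59 kN, O_y = 22.52 kN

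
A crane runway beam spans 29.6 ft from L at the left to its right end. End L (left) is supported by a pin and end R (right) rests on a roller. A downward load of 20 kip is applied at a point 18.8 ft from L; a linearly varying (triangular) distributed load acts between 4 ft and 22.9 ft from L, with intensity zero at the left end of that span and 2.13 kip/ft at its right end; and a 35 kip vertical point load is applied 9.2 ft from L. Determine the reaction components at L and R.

L_x = 0, L_y = 40.26 kip, R_y = 34.87 kip

Resultant of the triangular load: ½ × 2.13 × 18.9 = 20.1285 kip, acting at 16.6 ft from L (one-third of the span from the peak).
ΣM about L: R_y·29.6 − 20·18.8 − (½·2.13·18.9)·16.6 − 35·9.2 = 0 → R_y = 1032.1331/29.6 = 34.8694 ≈ 34.87 kip.
ΣF_y = 0: L_y + 34.8694 − 20 − ½·2.13·18.9 − 35 = 0 → L_y = 40.26 kip.
ΣF_x = 0: no horizontal applied forces, so L_x = 0.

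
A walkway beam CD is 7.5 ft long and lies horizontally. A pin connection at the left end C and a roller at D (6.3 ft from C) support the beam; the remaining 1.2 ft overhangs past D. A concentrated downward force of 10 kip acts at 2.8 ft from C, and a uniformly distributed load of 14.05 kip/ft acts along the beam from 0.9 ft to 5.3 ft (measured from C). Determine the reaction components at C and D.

Resultant of the distributed load: 14.05 × 4.4 = 61.82 kip at 3.1 ft from C.
ΣM about C: D_y·6.3 − 10·2.8 − (14.05·4.4)·3.1 = 0 → D_y = 219.642/6.3 = 34.8638 ≈ 34.86 kip.
ΣF_y = 0: C_y + 34.8638 − 10 − 14.05·4.4 = 0 → C_y = 36.96 kip.
ΣF_x = 0: no horizontal applied forces, so C_x = 0.

C_x = 0, C_y = 36.96 kip, D_y = 34.86 kip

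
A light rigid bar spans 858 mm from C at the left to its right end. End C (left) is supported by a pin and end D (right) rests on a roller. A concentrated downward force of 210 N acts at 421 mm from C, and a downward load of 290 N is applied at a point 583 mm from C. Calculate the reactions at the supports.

Taking moments about C: D_y·858 − 210·421 − 290·583 = 0 → D_y = 257480/858 = 300.093 ≈ 300.1 N.
ΣF_y = 0: C_y + 300.093 − 210 − 290 = 0 → C_y = 199.9 N.
ΣF_x = 0: no horizontal applied forces, so C_x = 0.

C_x = 0, C_y = 199.9 N, D_y = 300.1 N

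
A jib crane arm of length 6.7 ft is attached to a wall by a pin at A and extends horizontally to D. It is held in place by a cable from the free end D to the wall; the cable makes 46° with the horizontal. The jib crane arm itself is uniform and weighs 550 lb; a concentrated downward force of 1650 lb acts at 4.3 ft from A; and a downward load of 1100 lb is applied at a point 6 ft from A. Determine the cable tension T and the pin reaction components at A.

T = 3224 lb, A_x = 2239 lb, A_y = 981.0 lb

ΣM about A: T·sin46°·6.7 − 550·3.35 − 1650·4.3 − 1100·6 = 0 → T = 15537.5/(6.7·0.71934) = 3223.83 ≈ 3224 lb.
ΣF_x = 0: A_x − T·cos46° = 0 → A_x = 3223.83 × 0.694658 = 2239 lb.
ΣF_y = 0: A_y + T·sin46° − 550 − 1650 − 1100 = 0 → A_y = 3300 − 3223.83 × 0.71934 = 981.0 lb.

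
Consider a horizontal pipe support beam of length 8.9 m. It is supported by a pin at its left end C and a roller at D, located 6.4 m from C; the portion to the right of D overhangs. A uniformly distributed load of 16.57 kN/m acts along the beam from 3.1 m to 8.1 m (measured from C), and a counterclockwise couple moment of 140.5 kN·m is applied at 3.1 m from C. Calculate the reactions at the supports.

C_x = 0, C_y = 32.31 kN, D_y = 50.54 kN

Resultant of the distributed load: 16.57 × 5 = 82.85 kN at 5.6 m from C.
Taking moments about C: D_y·6.4 − (16.57·5)·5.6 + 140.5 = 0 → D_y = 323.46/6.4 = 50.5406 ≈ 50.54 kN.
ΣF_y = 0: C_y + 50.5406 − 16.57·5 = 0 → C_y = 32.31 kN.
ΣF_x = 0: no horizontal applied forces, so C_x = 0.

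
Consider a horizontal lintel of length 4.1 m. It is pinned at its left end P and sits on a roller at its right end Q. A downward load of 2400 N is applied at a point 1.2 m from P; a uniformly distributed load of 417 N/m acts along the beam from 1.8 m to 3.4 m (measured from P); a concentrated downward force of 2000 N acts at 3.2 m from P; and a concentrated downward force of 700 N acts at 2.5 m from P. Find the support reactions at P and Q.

Resultant of the distributed load: 417 × 1.6 = 667.2 N at 2.6 m from P.
Taking moments about P: Q_y·4.1 − 2400·1.2 − (417·1.6)·2.6 − 2000·3.2 − 700·2.5 = 0 → Q_y = 12764.72/4.1 = 3113.35 ≈ 3113 N.
ΣF_y = 0: P_y + 3113.35 − 2400 − 417·1.6 − 2000 − 700 = 0 → P_y = 2654 N.
ΣF_x = 0: no horizontal applied forces, so P_x = 0.

P_x = 0, P_y = 2654 N, Q_y = 3113 N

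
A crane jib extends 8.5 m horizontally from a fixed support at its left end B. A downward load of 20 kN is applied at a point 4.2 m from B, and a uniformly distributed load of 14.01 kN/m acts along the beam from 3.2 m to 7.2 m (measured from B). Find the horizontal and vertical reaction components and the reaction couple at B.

Resultant of the distributed load: 14.01 × 4 = 56.04 kN at 5.2 m from B.
ΣF_x = 0: B_x = 0.
ΣF_y = 0: B_y − 20 − 14.01·4 = 0 → B_y = 76.04 kN.
ΣM about B: M_B − 20·4.2 − (14.01·4)·5.2 = 0 → M_B = 375.4 kN·m.

B_x = 0, B_y = 76.04 kN, M_B = 375.4 kN·m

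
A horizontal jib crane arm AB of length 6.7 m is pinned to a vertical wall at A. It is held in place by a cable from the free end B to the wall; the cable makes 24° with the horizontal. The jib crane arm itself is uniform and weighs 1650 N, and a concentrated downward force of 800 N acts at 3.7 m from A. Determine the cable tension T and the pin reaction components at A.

ΣM about A: T·sin24°·6.7 − 1650·3.35 − 800·3.7 = 0 → T = 8487.5/(6.7·0.406737) = 3114.52 ≈ 3115 N.
ΣF_x = 0: A_x − T·cos24° = 0 → A_x = 3114.52 × 0.913545 = 2845 N.
ΣF_y = 0: A_y + T·sin24° − 1650 − 800 = 0 → A_y = 2450 − 3114.52 × 0.406737 = 1183 N.

T = 3115 N, A_x = 2845 N, A_y = 1183 N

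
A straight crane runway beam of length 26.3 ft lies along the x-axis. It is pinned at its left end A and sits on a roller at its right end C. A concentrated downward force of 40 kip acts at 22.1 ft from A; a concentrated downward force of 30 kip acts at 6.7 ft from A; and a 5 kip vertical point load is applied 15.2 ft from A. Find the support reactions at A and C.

A_x = 0, A_y = 30.86 kip, C_y = 44.14 kip

Taking moments about A: C_y·26.3 − 40·22.1 − 30·6.7 − 5·15.2 = 0 → C_y = 1161/26.3 = 44.1445 ≈ 44.14 kip.
ΣF_y = 0: A_y + 44.1445 − 40 − 30 − 5 = 0 → A_y = 30.86 kip.
ΣF_x = 0: no horizontal applied forces, so A_x = 0.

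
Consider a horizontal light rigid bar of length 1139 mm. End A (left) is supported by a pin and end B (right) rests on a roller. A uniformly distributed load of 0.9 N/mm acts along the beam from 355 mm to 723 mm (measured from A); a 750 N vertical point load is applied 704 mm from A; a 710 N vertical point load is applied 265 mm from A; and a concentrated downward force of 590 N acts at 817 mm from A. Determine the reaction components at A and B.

Resultant of the distributed load: 0.9 × 368 = 331.2 N at 539 mm from A.
Moments about A: B_y·1139 − (0.9·368)·539 − 750·704 − 710·265 − 590·817 = 0 → B_y = 1376696.8/1139 = 1208.69 ≈ 1209 N.
ΣF_y = 0: A_y + 1208.69 − 0.9·368 − 750 − 710 − 590 = 0 → A_y = 1173 N.
ΣF_x = 0: no horizontal applied forces, so A_x = 0.

A_x = 0, A_y = 1173 N, B_y = 1209 N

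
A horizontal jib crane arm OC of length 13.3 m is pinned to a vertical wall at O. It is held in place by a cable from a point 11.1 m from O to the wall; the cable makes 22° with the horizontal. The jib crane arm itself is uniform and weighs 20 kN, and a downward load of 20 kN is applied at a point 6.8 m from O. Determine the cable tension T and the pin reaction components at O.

ΣM about O: T·sin22°·11.1 − 20·6.65 − 20·6.8 = 0 → T = 269/(11.1·0.374607) = 64.6924 ≈ 64.69 kN.
ΣF_x = 0: O_x − T·cos22° = 0 → O_x = 64.6924 × 0.927184 = 59.98 kN.
ΣF_y = 0: O_y + T·sin22° − 20 − 20 = 0 → O_y = 40 − 64.6924 × 0.374607 = 15.77 kN.

T = 64.69 kN, O_x = 59.98 kN, O_y = 15.77 kN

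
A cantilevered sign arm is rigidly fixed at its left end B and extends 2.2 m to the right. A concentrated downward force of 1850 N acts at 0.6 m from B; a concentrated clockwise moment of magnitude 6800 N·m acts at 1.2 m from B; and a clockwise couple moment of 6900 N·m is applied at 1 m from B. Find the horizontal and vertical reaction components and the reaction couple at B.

B_x = 0, B_y = 1850 N, M_B = 14810 N·m

ΣF_x = 0: B_x = 0.
ΣF_y = 0: B_y − 1850 = 0 → B_y = 1850 N.
ΣM about B: M_B − 1850·0.6 − 6800 − 6900 = 0 → M_B = 14810 N·m.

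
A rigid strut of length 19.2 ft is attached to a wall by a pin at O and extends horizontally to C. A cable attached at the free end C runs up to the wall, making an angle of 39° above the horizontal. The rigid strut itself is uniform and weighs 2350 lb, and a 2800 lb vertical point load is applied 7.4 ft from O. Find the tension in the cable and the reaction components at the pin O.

T = 3582 lb, O_x = 2784 lb, O_y = 2896 lb

ΣM about O: T·sin39°·19.2 − 2350·9.6 − 2800·7.4 = 0 → T = 43280/(19.2·0.62932) = 3581.91 ≈ 3582 lb.
ΣF_x = 0: O_x − T·cos39° = 0 → O_x = 3581.91 × 0.777146 = 2784 lb.
ΣF_y = 0: O_y + T·sin39° − 2350 − 2800 = 0 → O_y = 5150 − 3581.91 × 0.62932 = 2896 lb.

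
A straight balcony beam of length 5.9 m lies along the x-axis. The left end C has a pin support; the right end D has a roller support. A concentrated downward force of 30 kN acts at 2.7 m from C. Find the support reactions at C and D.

ΣM about C: D_y·5.9 − 30·2.7 = 0 → D_y = 81/5.9 = 13.7288 ≈ 13.73 kN.
ΣF_y = 0: C_y + 13.7288 − 30 = 0 → C_y = 16.27 kN.
ΣF_x = 0: no horizontal applied forces, so C_x = 0.

C_x = 0, C_y = 16.27 kN, D_y = 13.73 kN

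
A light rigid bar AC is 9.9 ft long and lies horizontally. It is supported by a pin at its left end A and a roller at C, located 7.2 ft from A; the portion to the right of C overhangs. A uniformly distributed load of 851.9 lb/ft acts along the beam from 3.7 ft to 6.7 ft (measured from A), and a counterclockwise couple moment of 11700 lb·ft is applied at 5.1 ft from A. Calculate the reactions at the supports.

A_x = 0, A_y = 2335 lb, C_y = 220.8 lb

Resultant of the distributed load: 851.9 × 3 = 2555.7 lb at 5.2 ft from A.
Taking moments about A: C_y·7.2 − (851.9·3)·5.2 + 11700 = 0 → C_y = 1589.64/7.2 = 220.783 ≈ 220.8 lb.
ΣF_y = 0: A_y + 220.783 − 851.9·3 = 0 → A_y = 2335 lb.
ΣF_x = 0: no horizontal applied forces, so A_x = 0.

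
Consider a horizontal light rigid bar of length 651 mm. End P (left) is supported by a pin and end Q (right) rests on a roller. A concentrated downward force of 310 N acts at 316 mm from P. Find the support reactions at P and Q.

P_x = 0, P_y = 159.5 N, Q_y = 150.5 N

Taking moments about P: Q_y·651 − 310·316 = 0 → Q_y = 97960/651 = 150.476 ≈ 150.5 N.
ΣF_y = 0: P_y + 150.476 − 310 = 0 → P_y = 159.5 N.
ΣF_x = 0: no horizontal applied forces, so P_x = 0.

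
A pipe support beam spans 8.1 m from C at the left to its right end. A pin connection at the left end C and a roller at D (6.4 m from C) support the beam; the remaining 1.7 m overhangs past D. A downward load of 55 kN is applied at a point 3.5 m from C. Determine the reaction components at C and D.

Taking moments about C: D_y·6.4 − 55·3.5 = 0 → D_y = 192.5/6.4 = 30.0781 ≈ 30.08 kN.
ΣF_y = 0: C_y + 30.0781 − 55 = 0 → C_y = 24.92 kN.
ΣF_x = 0: no horizontal applied forces, so C_x = 0.

C_x = 0, C_y = 24.92 kN, D_y = 30.08 kN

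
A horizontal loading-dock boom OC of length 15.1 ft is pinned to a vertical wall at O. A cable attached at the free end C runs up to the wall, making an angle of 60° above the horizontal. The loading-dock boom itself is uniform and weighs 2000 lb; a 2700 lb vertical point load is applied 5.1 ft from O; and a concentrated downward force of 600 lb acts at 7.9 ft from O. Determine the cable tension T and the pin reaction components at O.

T = 2570 lb, O_x = 1285 lb, O_y = 3074 lb

ΣM about O: T·sin60°·15.1 − 2000·7.55 − 2700·5.1 − 600·7.9 = 0 → T = 33610/(15.1·0.866025) = 2570.17 ≈ 2570 lb.
ΣF_x = 0: O_x − T·cos60° = 0 → O_x = 2570.17 × 0.5 = 1285 lb.
ΣF_y = 0: O_y + T·sin60° − 2000 − 2700 − 600 = 0 → O_y = 5300 − 2570.17 × 0.866025 = 3074 lb.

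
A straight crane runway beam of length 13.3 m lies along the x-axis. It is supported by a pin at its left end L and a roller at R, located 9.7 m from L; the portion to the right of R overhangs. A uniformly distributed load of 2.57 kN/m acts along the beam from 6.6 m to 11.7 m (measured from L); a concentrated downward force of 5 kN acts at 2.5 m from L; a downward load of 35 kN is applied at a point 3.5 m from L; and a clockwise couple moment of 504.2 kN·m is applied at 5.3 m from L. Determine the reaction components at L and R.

Resultant of the distributed load: 2.57 × 5.1 = 13.107 kN at 9.15 m from L.
Taking moments about L: R_y·9.7 − (2.57·5.1)·9.15 − 5·2.5 − 35·3.5 − 504.2 = 0 → R_y = 759.12905/9.7 = 78.2607 ≈ 78.26 kN.
ΣF_y = 0: L_y + 78.2607 − 2.57·5.1 − 5 − 35 = 0 → L_y = -25.15 kN.
ΣF_x = 0: no horizontal applied forces, so L_x = 0.

L_x = 0, L_y = -25.15 kN, R_y = 78.26 kN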